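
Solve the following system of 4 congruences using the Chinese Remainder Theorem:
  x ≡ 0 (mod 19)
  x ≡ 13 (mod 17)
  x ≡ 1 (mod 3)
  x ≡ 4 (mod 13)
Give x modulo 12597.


Product of moduli M = 19 · 17 · 3 · 13 = 12597.
Merge one congruence at a time:
  Start: x ≡ 0 (mod 19).
  Combine with x ≡ 13 (mod 17); new modulus lcm = 323.
    Write x = 0 + 19·t and substitute into x ≡ 13 (mod 17): 19·t ≡ 13 − 0 = 13 (mod 17).
    Reduce coefficients mod 17: 2·t ≡ 13 (mod 17).
    The inverse of 2 mod 17 is 9 (since 2·9 = 18 = 1·17 + 1), so t ≡ 9·13 = 117 ≡ 15 (mod 17).
    Then x = 0 + 19·15 = 285, valid modulo lcm(19, 17) = 323: x ≡ 285 (mod 323).
  Combine with x ≡ 1 (mod 3); new modulus lcm = 969.
    Write x = 285 + 323·t and substitute into x ≡ 1 (mod 3): 323·t ≡ 1 − 285 = -284 (mod 3).
    Reduce coefficients mod 3: 2·t ≡ 1 (mod 3).
    The inverse of 2 mod 3 is 2 (since 2·2 = 4 = 1·3 + 1), so t ≡ 2·1 = 2 ≡ 2 (mod 3).
    Then x = 285 + 323·2 = 931, valid modulo lcm(323, 3) = 969: x ≡ 931 (mod 969).
  Combine with x ≡ 4 (mod 13); new modulus lcm = 12597.
    Write x = 931 + 969·t and substitute into x ≡ 4 (mod 13): 969·t ≡ 4 − 931 = -927 (mod 13).
    Reduce coefficients mod 13: 7·t ≡ 9 (mod 13).
    The inverse of 7 mod 13 is 2 (since 7·2 = 14 = 1·13 + 1), so t ≡ 2·9 = 18 ≡ 5 (mod 13).
    Then x = 931 + 969·5 = 5776, valid modulo lcm(969, 13) = 12597: x ≡ 5776 (mod 12597).
Verify against each original: 5776 mod 19 = 0, 5776 mod 17 = 13, 5776 mod 3 = 1, 5776 mod 13 = 4.

x ≡ 5776 (mod 12597).


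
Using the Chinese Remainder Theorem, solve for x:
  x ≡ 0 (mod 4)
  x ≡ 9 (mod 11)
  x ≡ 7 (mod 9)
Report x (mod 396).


Moduli 4, 11, 9 are pairwise coprime; by CRT there is a unique solution modulo M = 4 · 11 · 9 = 396.
Solve pairwise, accumulating the modulus:
  Start with x ≡ 0 (mod 4).
  Combine with x ≡ 9 (mod 11): since gcd(4, 11) = 1, we get a unique residue mod 44.
    Write x = 0 + 4·t and substitute into x ≡ 9 (mod 11): 4·t ≡ 9 − 0 = 9 (mod 11).
    The inverse of 4 mod 11 is 3 (since 4·3 = 12 = 1·11 + 1), so t ≡ 3·9 = 27 ≡ 5 (mod 11).
    Then x = 0 + 4·5 = 20, valid modulo lcm(4, 11) = 44: x ≡ 20 (mod 44).
  Combine with x ≡ 7 (mod 9): since gcd(44, 9) = 1, we get a unique residue mod 396.
    Write x = 20 + 44·t and substitute into x ≡ 7 (mod 9): 44·t ≡ 7 − 20 = -13 (mod 9).
    Reduce coefficients mod 9: 8·t ≡ 5 (mod 9).
    The inverse of 8 mod 9 is 8 (since 8·8 = 64 = 7·9 + 1), so t ≡ 8·5 = 40 ≡ 4 (mod 9).
    Then x = 20 + 44·4 = 196, valid modulo lcm(44, 9) = 396: x ≡ 196 (mod 396).
Verify: 196 mod 4 = 0 ✓, 196 mod 11 = 9 ✓, 196 mod 9 = 7 ✓.

x ≡ 196 (mod 396).


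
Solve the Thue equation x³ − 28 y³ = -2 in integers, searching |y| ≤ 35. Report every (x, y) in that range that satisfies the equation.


The equation is x³ - 28y³ = -2. For fixed y, x³ = 28·y³ − 2, so a solution requires the RHS to be a perfect cube.
Strategy: iterate y from -35 to 35, compute RHS = 28·y³ − 2, and check whether it is a (positive or negative) perfect cube.
Check small values of y:
  y = 0: RHS = -2 is not a perfect cube.
  y = 1: RHS = 26 is not a perfect cube.
  y = -1: RHS = -30 is not a perfect cube.
  y = 2: RHS = 222 is not a perfect cube.
  y = -2: RHS = -226 is not a perfect cube.
  y = 3: RHS = 754 is not a perfect cube.
  y = -3: RHS = -758 is not a perfect cube.
Continuing the search up to |y| = 35 finds no solutions either.
No (x, y) in the scanned range satisfies the equation.

No integer solutions with |y| ≤ 35.


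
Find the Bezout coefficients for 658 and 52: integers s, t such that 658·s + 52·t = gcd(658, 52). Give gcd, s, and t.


Euclidean algorithm on (658, 52) — divide until remainder is 0:
  658 = 12 · 52 + 34
  52 = 1 · 34 + 18
  34 = 1 · 18 + 16
  18 = 1 · 16 + 2
  16 = 8 · 2 + 0
gcd(658, 52) = 2.
Track Bezout coefficients alongside the remainders: start with r₀ = 658 = a·1 + b·0 (s = 1, t = 0) and r₁ = 52 = a·0 + b·1 (s = 0, t = 1); each new remainder r_{k+1} = r_{k-1} − q_k·r_k inherits s_{k+1} = s_{k-1} − q_k·s_k, t_{k+1} = t_{k-1} − q_k·t_k, so r_k = a·s_k + b·t_k at every step:
  q = 12: r = 34, s = 1 − 12·0 = 1, t = 0 − 12·1 = -12  (check: 658·1 + 52·(-12) = 34)
  q = 1: r = 18, s = 0 − 1·1 = -1, t = 1 − 1·(-12) = 13  (check: 658·(-1) + 52·13 = 18)
  q = 1: r = 16, s = 1 − 1·(-1) = 2, t = -12 − 1·13 = -25  (check: 658·2 + 52·(-25) = 16)
  q = 1: r = 2, s = -1 − 1·2 = -3, t = 13 − 1·(-25) = 38  (check: 658·(-3) + 52·38 = 2)
The row with r = 2 (the gcd) gives the Bezout coefficients s = -3, t = 38.
Result: 658 · (-3) + 52 · (38) = 2.

gcd(658, 52) = 2; s = -3, t = 38 (check: 658·(-3) + 52·38 = 2).


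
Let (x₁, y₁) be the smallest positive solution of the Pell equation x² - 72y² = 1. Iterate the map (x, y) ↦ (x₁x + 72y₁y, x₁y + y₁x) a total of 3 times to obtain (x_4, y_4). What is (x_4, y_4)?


Step 1: Find the fundamental solution (x₁, y₁) of x² - 72y² = 1.
  Expand √72 as a continued fraction. a₀ = ⌊√72⌋ = 8; iterate m_{k+1} = d_k·a_k − m_k, d_{k+1} = (72 − m_{k+1}²)/d_k, a_{k+1} = ⌊(a₀ + m_{k+1})/d_{k+1}⌋ (starting m₀ = 0, d₀ = 1), with convergents p_k = a_k·p_{k-1} + p_{k-2}, q_k = a_k·q_{k-1} + q_{k-2} (p₋₁ = 1, q₋₁ = 0):
  k = 0: a₀ = 8; p₀/q₀ = 8/1; p₀² − 72·q₀² = 64 − 72 = -8.
  k = 1: m = 8, d = 8, a = ⌊(8 + 8)/8⌋ = 2; p/q = (2·8 + 1)/(2·1 + 0) = 17/2; p² − 72·q² = 289 − 288 = 1.
  The first convergent with p² − 72·q² = 1 gives the fundamental solution (x₁, y₁) = (17, 2).
Step 2: Apply the recurrence (x_{n+1}, y_{n+1}) = (x₁x_n + 72y₁y_n, x₁y_n + y₁x_n) repeatedly.
  From (x_1, y_1) = (17, 2): x_2 = 17·17 + 72·2·2 = 577; y_2 = 17·2 + 2·17 = 68.
  From (x_2, y_2) = (577, 68): x_3 = 17·577 + 72·2·68 = 19601; y_3 = 17·68 + 2·577 = 2310.
  From (x_3, y_3) = (19601, 2310): x_4 = 17·19601 + 72·2·2310 = 665857; y_4 = 17·2310 + 2·19601 = 78472.
Step 3: Verify x_4² - 72·y_4² = 443365544449 - 443365544448 = 1 (should be 1). ✓

(x_1, y_1) = (17, 2); (x_4, y_4) = (665857, 78472).


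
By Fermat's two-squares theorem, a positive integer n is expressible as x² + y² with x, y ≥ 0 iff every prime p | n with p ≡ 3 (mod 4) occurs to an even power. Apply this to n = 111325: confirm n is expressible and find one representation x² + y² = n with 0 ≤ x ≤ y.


Step 1: Factor n = 111325 = 5^2 · 61 · 73.
Step 2: Check the mod-4 condition on each prime factor: 5 ≡ 1 (mod 4), exponent 2; 61 ≡ 1 (mod 4), exponent 1; 73 ≡ 1 (mod 4), exponent 1.
All primes ≡ 3 (mod 4) appear to even exponent (or don't appear), so by the two-squares theorem n IS expressible as a sum of two squares.
Step 3: Build a representation. Group n = k² · m with k = 5 and m = 61 · 73 = 4453 (a product of primes ≡ 1 (mod 4)); a representation of m scales to one of n via (k·x)² + (k·y)² = k²(x² + y²). Each prime p ≡ 1 (mod 4) is itself a sum of two squares; find a² by testing p − a² for a perfect square:
  61: 61 − 1² = 60, 61 − 2² = 57, 61 − 3² = 52, 61 − 4² = 45, 61 − 5² = 36 = 6² ⇒ 61 = 5² + 6².
  73: 73 − 1² = 72, 73 − 2² = 69, 73 − 3² = 64 = 8² ⇒ 73 = 3² + 8².
  Combine using the Brahmagupta–Fibonacci identity (a² + b²)(c² + d²) = (ac − bd)² + (ad + bc)² = (ac + bd)² + (ad − bc)²:
  61 · 73 = 4453: from (5² + 6²)(3² + 8²), take (5·3 − 6·8, 5·8 + 6·3) = (15 − 48, 40 + 18) = (-33, 58); dropping signs (only squares matter) gives (33, 58); check 33² + 58² = 1089 + 3364 = 4453 ✓.
  Scale by k = 5: (5·33, 5·58) = (165, 290).
Step 4: Order so x ≤ y and verify: 165² + 290² = 27225 + 84100 = 111325 = n. ✓

n = 111325 = 165² + 290² (one valid representation with x ≤ y).


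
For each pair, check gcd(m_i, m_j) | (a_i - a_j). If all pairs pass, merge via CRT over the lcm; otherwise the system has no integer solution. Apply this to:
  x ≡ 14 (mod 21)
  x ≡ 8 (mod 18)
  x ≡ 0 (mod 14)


Moduli 21, 18, 14 are not pairwise coprime, so CRT works modulo lcm(m_i) when all pairwise compatibility conditions hold.
Pairwise compatibility: gcd(m_i, m_j) must divide a_i - a_j for every pair.
Merge one congruence at a time:
  Start: x ≡ 14 (mod 21).
  Combine with x ≡ 8 (mod 18): gcd(21, 18) = 3; 8 - 14 = -6, which IS divisible by 3, so compatible.
    Write x = 14 + 21·t and substitute into x ≡ 8 (mod 18): 21·t ≡ 8 − 14 = -6 (mod 18).
    Divide the congruence (and modulus) by g = 3: 7·t ≡ -2 (mod 6).
    Reduce coefficients mod 6: 1·t ≡ 4 (mod 6).
    So t ≡ 4 (mod 6).
    Then x = 14 + 21·4 = 98, valid modulo lcm(21, 18) = 126: x ≡ 98 (mod 126).
  Combine with x ≡ 0 (mod 14): gcd(126, 14) = 14; 0 - 98 = -98, which IS divisible by 14, so compatible.
    Write x = 98 + 126·t and substitute into x ≡ 0 (mod 14): 126·t ≡ 0 − 98 = -98 (mod 14).
    Divide the congruence (and modulus) by g = 14: 9·t ≡ -7 (mod 1).
    Modulo 1 every t works; take t = 0.
    Then x = 98 + 126·0 = 98, valid modulo lcm(126, 14) = 126: x ≡ 98 (mod 126).
Verify: 98 mod 21 = 14, 98 mod 18 = 8, 98 mod 14 = 0.

x ≡ 98 (mod 126).


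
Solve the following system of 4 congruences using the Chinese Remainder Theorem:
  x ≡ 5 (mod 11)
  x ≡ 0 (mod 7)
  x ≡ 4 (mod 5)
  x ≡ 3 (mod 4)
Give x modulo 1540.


Product of moduli M = 11 · 7 · 5 · 4 = 1540.
Merge one congruence at a time:
  Start: x ≡ 5 (mod 11).
  Combine with x ≡ 0 (mod 7); new modulus lcm = 77.
    Write x = 5 + 11·t and substitute into x ≡ 0 (mod 7): 11·t ≡ 0 − 5 = -5 (mod 7).
    Reduce coefficients mod 7: 4·t ≡ 2 (mod 7).
    The inverse of 4 mod 7 is 2 (since 4·2 = 8 = 1·7 + 1), so t ≡ 2·2 = 4 ≡ 4 (mod 7).
    Then x = 5 + 11·4 = 49, valid modulo lcm(11, 7) = 77: x ≡ 49 (mod 77).
  Combine with x ≡ 4 (mod 5); new modulus lcm = 385.
    Write x = 49 + 77·t and substitute into x ≡ 4 (mod 5): 77·t ≡ 4 − 49 = -45 (mod 5).
    Reduce coefficients mod 5: 2·t ≡ 0 (mod 5).
    The inverse of 2 mod 5 is 3 (since 2·3 = 6 = 1·5 + 1), so t ≡ 3·0 = 0 ≡ 0 (mod 5).
    Then x = 49 + 77·0 = 49, valid modulo lcm(77, 5) = 385: x ≡ 49 (mod 385).
  Combine with x ≡ 3 (mod 4); new modulus lcm = 1540.
    Write x = 49 + 385·t and substitute into x ≡ 3 (mod 4): 385·t ≡ 3 − 49 = -46 (mod 4).
    Reduce coefficients mod 4: 1·t ≡ 2 (mod 4).
    So t ≡ 2 (mod 4).
    Then x = 49 + 385·2 = 819, valid modulo lcm(385, 4) = 1540: x ≡ 819 (mod 1540).
Verify against each original: 819 mod 11 = 5, 819 mod 7 = 0, 819 mod 5 = 4, 819 mod 4 = 3.

x ≡ 819 (mod 1540).


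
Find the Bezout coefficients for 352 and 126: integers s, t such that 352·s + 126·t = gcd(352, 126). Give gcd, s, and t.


Euclidean algorithm on (352, 126) — divide until remainder is 0:
  352 = 2 · 126 + 100
  126 = 1 · 100 + 26
  100 = 3 · 26 + 22
  26 = 1 · 22 + 4
  22 = 5 · 4 + 2
  4 = 2 · 2 + 0
gcd(352, 126) = 2.
Track Bezout coefficients alongside the remainders: start with r₀ = 352 = a·1 + b·0 (s = 1, t = 0) and r₁ = 126 = a·0 + b·1 (s = 0, t = 1); each new remainder r_{k+1} = r_{k-1} − q_k·r_k inherits s_{k+1} = s_{k-1} − q_k·s_k, t_{k+1} = t_{k-1} − q_k·t_k, so r_k = a·s_k + b·t_k at every step:
  q = 2: r = 100, s = 1 − 2·0 = 1, t = 0 − 2·1 = -2  (check: 352·1 + 126·(-2) = 100)
  q = 1: r = 26, s = 0 − 1·1 = -1, t = 1 − 1·(-2) = 3  (check: 352·(-1) + 126·3 = 26)
  q = 3: r = 22, s = 1 − 3·(-1) = 4, t = -2 − 3·3 = -11  (check: 352·4 + 126·(-11) = 22)
  q = 1: r = 4, s = -1 − 1·4 = -5, t = 3 − 1·(-11) = 14  (check: 352·(-5) + 126·14 = 4)
  q = 5: r = 2, s = 4 − 5·(-5) = 29, t = -11 − 5·14 = -81  (check: 352·29 + 126·(-81) = 2)
The row with r = 2 (the gcd) gives the Bezout coefficients s = 29, t = -81.
Result: 352 · (29) + 126 · (-81) = 2.

gcd(352, 126) = 2; s = 29, t = -81 (check: 352·29 + 126·(-81) = 2).


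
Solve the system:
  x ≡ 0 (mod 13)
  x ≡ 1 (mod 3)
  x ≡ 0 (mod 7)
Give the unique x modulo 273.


Moduli 13, 3, 7 are pairwise coprime; by CRT there is a unique solution modulo M = 13 · 3 · 7 = 273.
Solve pairwise, accumulating the modulus:
  Start with x ≡ 0 (mod 13).
  Combine with x ≡ 1 (mod 3): since gcd(13, 3) = 1, we get a unique residue mod 39.
    Write x = 0 + 13·t and substitute into x ≡ 1 (mod 3): 13·t ≡ 1 − 0 = 1 (mod 3).
    Reduce coefficients mod 3: 1·t ≡ 1 (mod 3).
    So t ≡ 1 (mod 3).
    Then x = 0 + 13·1 = 13, valid modulo lcm(13, 3) = 39: x ≡ 13 (mod 39).
  Combine with x ≡ 0 (mod 7): since gcd(39, 7) = 1, we get a unique residue mod 273.
    Write x = 13 + 39·t and substitute into x ≡ 0 (mod 7): 39·t ≡ 0 − 13 = -13 (mod 7).
    Reduce coefficients mod 7: 4·t ≡ 1 (mod 7).
    The inverse of 4 mod 7 is 2 (since 4·2 = 8 = 1·7 + 1), so t ≡ 2·1 = 2 ≡ 2 (mod 7).
    Then x = 13 + 39·2 = 91, valid modulo lcm(39, 7) = 273: x ≡ 91 (mod 273).
Verify: 91 mod 13 = 0 ✓, 91 mod 3 = 1 ✓, 91 mod 7 = 0 ✓.

x ≡ 91 (mod 273).


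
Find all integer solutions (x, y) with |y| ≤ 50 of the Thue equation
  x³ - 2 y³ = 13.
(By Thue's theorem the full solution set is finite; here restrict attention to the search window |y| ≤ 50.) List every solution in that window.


The equation is x³ - 2y³ = 13. For fixed y, x³ = 2·y³ + 13, so a solution requires the RHS to be a perfect cube.
Strategy: iterate y from -50 to 50, compute RHS = 2·y³ + 13, and check whether it is a (positive or negative) perfect cube.
Check small values of y:
  y = 0: RHS = 13 is not a perfect cube.
  y = 1: RHS = 15 is not a perfect cube.
  y = -1: RHS = 11 is not a perfect cube.
  y = 2: RHS = 29 is not a perfect cube.
  y = -2: RHS = -3 is not a perfect cube.
  y = 3: RHS = 67 is not a perfect cube.
  y = -3: RHS = -41 is not a perfect cube.
Continuing the search up to |y| = 50 finds no solutions either.
No (x, y) in the scanned range satisfies the equation.

No integer solutions with |y| ≤ 50.


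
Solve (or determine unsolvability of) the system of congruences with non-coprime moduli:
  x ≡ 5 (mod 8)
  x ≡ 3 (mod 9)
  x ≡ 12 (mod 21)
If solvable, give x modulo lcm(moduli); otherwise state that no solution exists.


Moduli 8, 9, 21 are not pairwise coprime, so CRT works modulo lcm(m_i) when all pairwise compatibility conditions hold.
Pairwise compatibility: gcd(m_i, m_j) must divide a_i - a_j for every pair.
Merge one congruence at a time:
  Start: x ≡ 5 (mod 8).
  Combine with x ≡ 3 (mod 9): gcd(8, 9) = 1; 3 - 5 = -2, which IS divisible by 1, so compatible.
    Write x = 5 + 8·t and substitute into x ≡ 3 (mod 9): 8·t ≡ 3 − 5 = -2 (mod 9).
    Reduce coefficients mod 9: 8·t ≡ 7 (mod 9).
    The inverse of 8 mod 9 is 8 (since 8·8 = 64 = 7·9 + 1), so t ≡ 8·7 = 56 ≡ 2 (mod 9).
    Then x = 5 + 8·2 = 21, valid modulo lcm(8, 9) = 72: x ≡ 21 (mod 72).
  Combine with x ≡ 12 (mod 21): gcd(72, 21) = 3; 12 - 21 = -9, which IS divisible by 3, so compatible.
    Write x = 21 + 72·t and substitute into x ≡ 12 (mod 21): 72·t ≡ 12 − 21 = -9 (mod 21).
    Divide the congruence (and modulus) by g = 3: 24·t ≡ -3 (mod 7).
    Reduce coefficients mod 7: 3·t ≡ 4 (mod 7).
    The inverse of 3 mod 7 is 5 (since 3·5 = 15 = 2·7 + 1), so t ≡ 5·4 = 20 ≡ 6 (mod 7).
    Then x = 21 + 72·6 = 453, valid modulo lcm(72, 21) = 504: x ≡ 453 (mod 504).
Verify: 453 mod 8 = 5, 453 mod 9 = 3, 453 mod 21 = 12.

x ≡ 453 (mod 504).


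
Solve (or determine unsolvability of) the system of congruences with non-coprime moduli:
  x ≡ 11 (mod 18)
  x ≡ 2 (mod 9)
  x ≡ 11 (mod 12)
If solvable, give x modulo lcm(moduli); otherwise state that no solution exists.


Moduli 18, 9, 12 are not pairwise coprime, so CRT works modulo lcm(m_i) when all pairwise compatibility conditions hold.
Pairwise compatibility: gcd(m_i, m_j) must divide a_i - a_j for every pair.
Merge one congruence at a time:
  Start: x ≡ 11 (mod 18).
  Combine with x ≡ 2 (mod 9): gcd(18, 9) = 9; 2 - 11 = -9, which IS divisible by 9, so compatible.
    Write x = 11 + 18·t and substitute into x ≡ 2 (mod 9): 18·t ≡ 2 − 11 = -9 (mod 9).
    Divide the congruence (and modulus) by g = 9: 2·t ≡ -1 (mod 1).
    Modulo 1 every t works; take t = 0.
    Then x = 11 + 18·0 = 11, valid modulo lcm(18, 9) = 18: x ≡ 11 (mod 18).
  Combine with x ≡ 11 (mod 12): gcd(18, 12) = 6; 11 - 11 = 0, which IS divisible by 6, so compatible.
    Write x = 11 + 18·t and substitute into x ≡ 11 (mod 12): 18·t ≡ 11 − 11 = 0 (mod 12).
    Divide the congruence (and modulus) by g = 6: 3·t ≡ 0 (mod 2).
    Reduce coefficients mod 2: 1·t ≡ 0 (mod 2).
    So t ≡ 0 (mod 2).
    Then x = 11 + 18·0 = 11, valid modulo lcm(18, 12) = 36: x ≡ 11 (mod 36).
Verify: 11 mod 18 = 11, 11 mod 9 = 2, 11 mod 12 = 11.

x ≡ 11 (mod 36).


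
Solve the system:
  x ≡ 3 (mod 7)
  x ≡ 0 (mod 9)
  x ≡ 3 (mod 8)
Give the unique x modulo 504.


Moduli 7, 9, 8 are pairwise coprime; by CRT there is a unique solution modulo M = 7 · 9 · 8 = 504.
Solve pairwise, accumulating the modulus:
  Start with x ≡ 3 (mod 7).
  Combine with x ≡ 0 (mod 9): since gcd(7, 9) = 1, we get a unique residue mod 63.
    Write x = 3 + 7·t and substitute into x ≡ 0 (mod 9): 7·t ≡ 0 − 3 = -3 (mod 9).
    Reduce coefficients mod 9: 7·t ≡ 6 (mod 9).
    The inverse of 7 mod 9 is 4 (since 7·4 = 28 = 3·9 + 1), so t ≡ 4·6 = 24 ≡ 6 (mod 9).
    Then x = 3 + 7·6 = 45, valid modulo lcm(7, 9) = 63: x ≡ 45 (mod 63).
  Combine with x ≡ 3 (mod 8): since gcd(63, 8) = 1, we get a unique residue mod 504.
    Write x = 45 + 63·t and substitute into x ≡ 3 (mod 8): 63·t ≡ 3 − 45 = -42 (mod 8).
    Reduce coefficients mod 8: 7·t ≡ 6 (mod 8).
    The inverse of 7 mod 8 is 7 (since 7·7 = 49 = 6·8 + 1), so t ≡ 7·6 = 42 ≡ 2 (mod 8).
    Then x = 45 + 63·2 = 171, valid modulo lcm(63, 8) = 504: x ≡ 171 (mod 504).
Verify: 171 mod 7 = 3 ✓, 171 mod 9 = 0 ✓, 171 mod 8 = 3 ✓.

x ≡ 171 (mod 504).


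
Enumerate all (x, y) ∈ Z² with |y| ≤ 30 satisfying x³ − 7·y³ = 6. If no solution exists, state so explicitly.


The equation is x³ - 7y³ = 6. For fixed y, x³ = 7·y³ + 6, so a solution requires the RHS to be a perfect cube.
Strategy: iterate y from -30 to 30, compute RHS = 7·y³ + 6, and check whether it is a (positive or negative) perfect cube.
Check small values of y:
  y = 0: RHS = 6 is not a perfect cube.
  y = 1: RHS = 13 is not a perfect cube.
  y = -1: RHS = -1 = (-1)³ ⇒ x = -1 works.
  y = 2: RHS = 62 is not a perfect cube.
  y = -2: RHS = -50 is not a perfect cube.
  y = 3: RHS = 195 is not a perfect cube.
  y = -3: RHS = -183 is not a perfect cube.
Continuing the search up to |y| = 30 finds no further solutions beyond those listed.
Collected solutions: (-1, -1).

Solutions (with |y| ≤ 30): (-1, -1).


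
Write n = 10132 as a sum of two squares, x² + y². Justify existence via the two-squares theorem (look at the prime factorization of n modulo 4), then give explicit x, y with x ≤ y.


Step 1: Factor n = 10132 = 2^2 · 17 · 149.
Step 2: Check the mod-4 condition on each prime factor: 2 = 2 (special); 17 ≡ 1 (mod 4), exponent 1; 149 ≡ 1 (mod 4), exponent 1.
All primes ≡ 3 (mod 4) appear to even exponent (or don't appear), so by the two-squares theorem n IS expressible as a sum of two squares.
Step 3: Build a representation. Group n = k² · m with k = 2 and m = 17 · 149 = 2533 (a product of primes ≡ 1 (mod 4)); a representation of m scales to one of n via (k·x)² + (k·y)² = k²(x² + y²). Each prime p ≡ 1 (mod 4) is itself a sum of two squares; find a² by testing p − a² for a perfect square:
  17: 17 − 1² = 16 = 4² ⇒ 17 = 1² + 4².
  149: 149 − 1² = 148, 149 − 2² = 145, 149 − 3² = 140, 149 − 4² = 133, 149 − 5² = 124, 149 − 6² = 113, 149 − 7² = 100 = 10² ⇒ 149 = 7² + 10².
  Combine using the Brahmagupta–Fibonacci identity (a² + b²)(c² + d²) = (ac − bd)² + (ad + bc)² = (ac + bd)² + (ad − bc)²:
  17 · 149 = 2533: from (1² + 4²)(7² + 10²), take (1·7 − 4·10, 1·10 + 4·7) = (7 − 40, 10 + 28) = (-33, 38); dropping signs (only squares matter) gives (33, 38); check 33² + 38² = 1089 + 1444 = 2533 ✓.
  Scale by k = 2: (2·33, 2·38) = (66, 76).
Step 4: Order so x ≤ y and verify: 66² + 76² = 4356 + 5776 = 10132 = n. ✓

n = 10132 = 66² + 76² (one valid representation with x ≤ y).


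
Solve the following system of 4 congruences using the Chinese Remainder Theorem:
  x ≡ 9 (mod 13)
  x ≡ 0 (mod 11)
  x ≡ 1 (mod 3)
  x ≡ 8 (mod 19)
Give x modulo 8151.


Product of moduli M = 13 · 11 · 3 · 19 = 8151.
Merge one congruence at a time:
  Start: x ≡ 9 (mod 13).
  Combine with x ≡ 0 (mod 11); new modulus lcm = 143.
    Write x = 9 + 13·t and substitute into x ≡ 0 (mod 11): 13·t ≡ 0 − 9 = -9 (mod 11).
    Reduce coefficients mod 11: 2·t ≡ 2 (mod 11).
    The inverse of 2 mod 11 is 6 (since 2·6 = 12 = 1·11 + 1), so t ≡ 6·2 = 12 ≡ 1 (mod 11).
    Then x = 9 + 13·1 = 22, valid modulo lcm(13, 11) = 143: x ≡ 22 (mod 143).
  Combine with x ≡ 1 (mod 3); new modulus lcm = 429.
    Write x = 22 + 143·t and substitute into x ≡ 1 (mod 3): 143·t ≡ 1 − 22 = -21 (mod 3).
    Reduce coefficients mod 3: 2·t ≡ 0 (mod 3).
    The inverse of 2 mod 3 is 2 (since 2·2 = 4 = 1·3 + 1), so t ≡ 2·0 = 0 ≡ 0 (mod 3).
    Then x = 22 + 143·0 = 22, valid modulo lcm(143, 3) = 429: x ≡ 22 (mod 429).
  Combine with x ≡ 8 (mod 19); new modulus lcm = 8151.
    Write x = 22 + 429·t and substitute into x ≡ 8 (mod 19): 429·t ≡ 8 − 22 = -14 (mod 19).
    Reduce coefficients mod 19: 11·t ≡ 5 (mod 19).
    The inverse of 11 mod 19 is 7 (since 11·7 = 77 = 4·19 + 1), so t ≡ 7·5 = 35 ≡ 16 (mod 19).
    Then x = 22 + 429·16 = 6886, valid modulo lcm(429, 19) = 8151: x ≡ 6886 (mod 8151).
Verify against each original: 6886 mod 13 = 9, 6886 mod 11 = 0, 6886 mod 3 = 1, 6886 mod 19 = 8.

x ≡ 6886 (mod 8151).


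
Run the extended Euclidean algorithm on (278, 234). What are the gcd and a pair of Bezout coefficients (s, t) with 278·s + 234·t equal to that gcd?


Euclidean algorithm on (278, 234) — divide until remainder is 0:
  278 = 1 · 234 + 44
  234 = 5 · 44 + 14
  44 = 3 · 14 + 2
  14 = 7 · 2 + 0
gcd(278, 234) = 2.
Track Bezout coefficients alongside the remainders: start with r₀ = 278 = a·1 + b·0 (s = 1, t = 0) and r₁ = 234 = a·0 + b·1 (s = 0, t = 1); each new remainder r_{k+1} = r_{k-1} − q_k·r_k inherits s_{k+1} = s_{k-1} − q_k·s_k, t_{k+1} = t_{k-1} − q_k·t_k, so r_k = a·s_k + b·t_k at every step:
  q = 1: r = 44, s = 1 − 1·0 = 1, t = 0 − 1·1 = -1  (check: 278·1 + 234·(-1) = 44)
  q = 5: r = 14, s = 0 − 5·1 = -5, t = 1 − 5·(-1) = 6  (check: 278·(-5) + 234·6 = 14)
  q = 3: r = 2, s = 1 − 3·(-5) = 16, t = -1 − 3·6 = -19  (check: 278·16 + 234·(-19) = 2)
The row with r = 2 (the gcd) gives the Bezout coefficients s = 16, t = -19.
Result: 278 · (16) + 234 · (-19) = 2.

gcd(278, 234) = 2; s = 16, t = -19 (check: 278·16 + 234·(-19) = 2).


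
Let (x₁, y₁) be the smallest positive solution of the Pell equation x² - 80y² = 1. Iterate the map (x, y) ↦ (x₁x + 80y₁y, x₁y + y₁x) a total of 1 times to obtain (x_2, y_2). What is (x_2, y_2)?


Step 1: Find the fundamental solution (x₁, y₁) of x² - 80y² = 1.
  Expand √80 as a continued fraction. a₀ = ⌊√80⌋ = 8; iterate m_{k+1} = d_k·a_k − m_k, d_{k+1} = (80 − m_{k+1}²)/d_k, a_{k+1} = ⌊(a₀ + m_{k+1})/d_{k+1}⌋ (starting m₀ = 0, d₀ = 1), with convergents p_k = a_k·p_{k-1} + p_{k-2}, q_k = a_k·q_{k-1} + q_{k-2} (p₋₁ = 1, q₋₁ = 0):
  k = 0: a₀ = 8; p₀/q₀ = 8/1; p₀² − 80·q₀² = 64 − 80 = -16.
  k = 1: m = 8, d = 16, a = ⌊(8 + 8)/16⌋ = 1; p/q = (1·8 + 1)/(1·1 + 0) = 9/1; p² − 80·q² = 81 − 80 = 1.
  The first convergent with p² − 80·q² = 1 gives the fundamental solution (x₁, y₁) = (9, 1).
Step 2: Apply the recurrence (x_{n+1}, y_{n+1}) = (x₁x_n + 80y₁y_n, x₁y_n + y₁x_n) repeatedly.
  From (x_1, y_1) = (9, 1): x_2 = 9·9 + 80·1·1 = 161; y_2 = 9·1 + 1·9 = 18.
Step 3: Verify x_2² - 80·y_2² = 25921 - 25920 = 1 (should be 1). ✓

(x_1, y_1) = (9, 1); (x_2, y_2) = (161, 18).


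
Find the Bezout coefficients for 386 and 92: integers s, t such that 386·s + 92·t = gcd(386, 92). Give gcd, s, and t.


Euclidean algorithm on (386, 92) — divide until remainder is 0:
  386 = 4 · 92 + 18
  92 = 5 · 18 + 2
  18 = 9 · 2 + 0
gcd(386, 92) = 2.
Track Bezout coefficients alongside the remainders: start with r₀ = 386 = a·1 + b·0 (s = 1, t = 0) and r₁ = 92 = a·0 + b·1 (s = 0, t = 1); each new remainder r_{k+1} = r_{k-1} − q_k·r_k inherits s_{k+1} = s_{k-1} − q_k·s_k, t_{k+1} = t_{k-1} − q_k·t_k, so r_k = a·s_k + b·t_k at every step:
  q = 4: r = 18, s = 1 − 4·0 = 1, t = 0 − 4·1 = -4  (check: 386·1 + 92·(-4) = 18)
  q = 5: r = 2, s = 0 − 5·1 = -5, t = 1 − 5·(-4) = 21  (check: 386·(-5) + 92·21 = 2)
The row with r = 2 (the gcd) gives the Bezout coefficients s = -5, t = 21.
Result: 386 · (-5) + 92 · (21) = 2.

gcd(386, 92) = 2; s = -5, t = 21 (check: 386·(-5) + 92·21 = 2).


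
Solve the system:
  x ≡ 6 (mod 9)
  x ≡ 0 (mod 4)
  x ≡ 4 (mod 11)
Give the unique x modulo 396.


Moduli 9, 4, 11 are pairwise coprime; by CRT there is a unique solution modulo M = 9 · 4 · 11 = 396.
Solve pairwise, accumulating the modulus:
  Start with x ≡ 6 (mod 9).
  Combine with x ≡ 0 (mod 4): since gcd(9, 4) = 1, we get a unique residue mod 36.
    Write x = 6 + 9·t and substitute into x ≡ 0 (mod 4): 9·t ≡ 0 − 6 = -6 (mod 4).
    Reduce coefficients mod 4: 1·t ≡ 2 (mod 4).
    So t ≡ 2 (mod 4).
    Then x = 6 + 9·2 = 24, valid modulo lcm(9, 4) = 36: x ≡ 24 (mod 36).
  Combine with x ≡ 4 (mod 11): since gcd(36, 11) = 1, we get a unique residue mod 396.
    Write x = 24 + 36·t and substitute into x ≡ 4 (mod 11): 36·t ≡ 4 − 24 = -20 (mod 11).
    Reduce coefficients mod 11: 3·t ≡ 2 (mod 11).
    The inverse of 3 mod 11 is 4 (since 3·4 = 12 = 1·11 + 1), so t ≡ 4·2 = 8 ≡ 8 (mod 11).
    Then x = 24 + 36·8 = 312, valid modulo lcm(36, 11) = 396: x ≡ 312 (mod 396).
Verify: 312 mod 9 = 6 ✓, 312 mod 4 = 0 ✓, 312 mod 11 = 4 ✓.

x ≡ 312 (mod 396).


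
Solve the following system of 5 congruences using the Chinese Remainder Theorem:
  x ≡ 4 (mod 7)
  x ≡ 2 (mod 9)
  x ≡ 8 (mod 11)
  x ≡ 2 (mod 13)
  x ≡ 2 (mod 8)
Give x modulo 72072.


Product of moduli M = 7 · 9 · 11 · 13 · 8 = 72072.
Merge one congruence at a time:
  Start: x ≡ 4 (mod 7).
  Combine with x ≡ 2 (mod 9); new modulus lcm = 63.
    Write x = 4 + 7·t and substitute into x ≡ 2 (mod 9): 7·t ≡ 2 − 4 = -2 (mod 9).
    Reduce coefficients mod 9: 7·t ≡ 7 (mod 9).
    The inverse of 7 mod 9 is 4 (since 7·4 = 28 = 3·9 + 1), so t ≡ 4·7 = 28 ≡ 1 (mod 9).
    Then x = 4 + 7·1 = 11, valid modulo lcm(7, 9) = 63: x ≡ 11 (mod 63).
  Combine with x ≡ 8 (mod 11); new modulus lcm = 693.
    Write x = 11 + 63·t and substitute into x ≡ 8 (mod 11): 63·t ≡ 8 − 11 = -3 (mod 11).
    Reduce coefficients mod 11: 8·t ≡ 8 (mod 11).
    The inverse of 8 mod 11 is 7 (since 8·7 = 56 = 5·11 + 1), so t ≡ 7·8 = 56 ≡ 1 (mod 11).
    Then x = 11 + 63·1 = 74, valid modulo lcm(63, 11) = 693: x ≡ 74 (mod 693).
  Combine with x ≡ 2 (mod 13); new modulus lcm = 9009.
    Write x = 74 + 693·t and substitute into x ≡ 2 (mod 13): 693·t ≡ 2 − 74 = -72 (mod 13).
    Reduce coefficients mod 13: 4·t ≡ 6 (mod 13).
    The inverse of 4 mod 13 is 10 (since 4·10 = 40 = 3·13 + 1), so t ≡ 10·6 = 60 ≡ 8 (mod 13).
    Then x = 74 + 693·8 = 5618, valid modulo lcm(693, 13) = 9009: x ≡ 5618 (mod 9009).
  Combine with x ≡ 2 (mod 8); new modulus lcm = 72072.
    Write x = 5618 + 9009·t and substitute into x ≡ 2 (mod 8): 9009·t ≡ 2 − 5618 = -5616 (mod 8).
    Reduce coefficients mod 8: 1·t ≡ 0 (mod 8).
    So t ≡ 0 (mod 8).
    Then x = 5618 + 9009·0 = 5618, valid modulo lcm(9009, 8) = 72072: x ≡ 5618 (mod 72072).
Verify against each original: 5618 mod 7 = 4, 5618 mod 9 = 2, 5618 mod 11 = 8, 5618 mod 13 = 2, 5618 mod 8 = 2.

x ≡ 5618 (mod 72072).


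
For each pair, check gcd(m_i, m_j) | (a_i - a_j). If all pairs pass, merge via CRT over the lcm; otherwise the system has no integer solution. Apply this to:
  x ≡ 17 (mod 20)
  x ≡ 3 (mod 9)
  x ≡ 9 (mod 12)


Moduli 20, 9, 12 are not pairwise coprime, so CRT works modulo lcm(m_i) when all pairwise compatibility conditions hold.
Pairwise compatibility: gcd(m_i, m_j) must divide a_i - a_j for every pair.
Merge one congruence at a time:
  Start: x ≡ 17 (mod 20).
  Combine with x ≡ 3 (mod 9): gcd(20, 9) = 1; 3 - 17 = -14, which IS divisible by 1, so compatible.
    Write x = 17 + 20·t and substitute into x ≡ 3 (mod 9): 20·t ≡ 3 − 17 = -14 (mod 9).
    Reduce coefficients mod 9: 2·t ≡ 4 (mod 9).
    The inverse of 2 mod 9 is 5 (since 2·5 = 10 = 1·9 + 1), so t ≡ 5·4 = 20 ≡ 2 (mod 9).
    Then x = 17 + 20·2 = 57, valid modulo lcm(20, 9) = 180: x ≡ 57 (mod 180).
  Combine with x ≡ 9 (mod 12): gcd(180, 12) = 12; 9 - 57 = -48, which IS divisible by 12, so compatible.
    Write x = 57 + 180·t and substitute into x ≡ 9 (mod 12): 180·t ≡ 9 − 57 = -48 (mod 12).
    Divide the congruence (and modulus) by g = 12: 15·t ≡ -4 (mod 1).
    Modulo 1 every t works; take t = 0.
    Then x = 57 + 180·0 = 57, valid modulo lcm(180, 12) = 180: x ≡ 57 (mod 180).
Verify: 57 mod 20 = 17, 57 mod 9 = 3, 57 mod 12 = 9.

x ≡ 57 (mod 180).


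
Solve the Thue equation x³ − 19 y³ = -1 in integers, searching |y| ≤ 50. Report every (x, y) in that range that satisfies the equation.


The equation is x³ - 19y³ = -1. For fixed y, x³ = 19·y³ − 1, so a solution requires the RHS to be a perfect cube.
Strategy: iterate y from -50 to 50, compute RHS = 19·y³ − 1, and check whether it is a (positive or negative) perfect cube.
Check small values of y:
  y = 0: RHS = -1 = (-1)³ ⇒ x = -1 works.
  y = 1: RHS = 18 is not a perfect cube.
  y = -1: RHS = -20 is not a perfect cube.
  y = 2: RHS = 151 is not a perfect cube.
  y = -2: RHS = -153 is not a perfect cube.
  y = 3: RHS = 512 = (8)³ ⇒ x = 8 works.
  y = -3: RHS = -514 is not a perfect cube.
Continuing the search up to |y| = 50 finds no further solutions beyond those listed.
Collected solutions: (-1, 0), (8, 3).

Solutions (with |y| ≤ 50): (-1, 0), (8, 3).


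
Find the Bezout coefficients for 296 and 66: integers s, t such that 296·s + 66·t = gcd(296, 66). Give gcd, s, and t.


Euclidean algorithm on (296, 66) — divide until remainder is 0:
  296 = 4 · 66 + 32
  66 = 2 · 32 + 2
  32 = 16 · 2 + 0
gcd(296, 66) = 2.
Track Bezout coefficients alongside the remainders: start with r₀ = 296 = a·1 + b·0 (s = 1, t = 0) and r₁ = 66 = a·0 + b·1 (s = 0, t = 1); each new remainder r_{k+1} = r_{k-1} − q_k·r_k inherits s_{k+1} = s_{k-1} − q_k·s_k, t_{k+1} = t_{k-1} − q_k·t_k, so r_k = a·s_k + b·t_k at every step:
  q = 4: r = 32, s = 1 − 4·0 = 1, t = 0 − 4·1 = -4  (check: 296·1 + 66·(-4) = 32)
  q = 2: r = 2, s = 0 − 2·1 = -2, t = 1 − 2·(-4) = 9  (check: 296·(-2) + 66·9 = 2)
The row with r = 2 (the gcd) gives the Bezout coefficients s = -2, t = 9.
Result: 296 · (-2) + 66 · (9) = 2.

gcd(296, 66) = 2; s = -2, t = 9 (check: 296·(-2) + 66·9 = 2).


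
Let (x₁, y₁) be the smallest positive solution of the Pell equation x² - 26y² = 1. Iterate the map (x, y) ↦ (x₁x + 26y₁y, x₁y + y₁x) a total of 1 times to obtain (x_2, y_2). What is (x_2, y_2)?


Step 1: Find the fundamental solution (x₁, y₁) of x² - 26y² = 1.
  Expand √26 as a continued fraction. a₀ = ⌊√26⌋ = 5; iterate m_{k+1} = d_k·a_k − m_k, d_{k+1} = (26 − m_{k+1}²)/d_k, a_{k+1} = ⌊(a₀ + m_{k+1})/d_{k+1}⌋ (starting m₀ = 0, d₀ = 1), with convergents p_k = a_k·p_{k-1} + p_{k-2}, q_k = a_k·q_{k-1} + q_{k-2} (p₋₁ = 1, q₋₁ = 0):
  k = 0: a₀ = 5; p₀/q₀ = 5/1; p₀² − 26·q₀² = 25 − 26 = -1.
  k = 1: m = 5, d = 1, a = ⌊(5 + 5)/1⌋ = 10; p/q = (10·5 + 1)/(10·1 + 0) = 51/10; p² − 26·q² = 2601 − 2600 = 1.
  The first convergent with p² − 26·q² = 1 gives the fundamental solution (x₁, y₁) = (51, 10).
Step 2: Apply the recurrence (x_{n+1}, y_{n+1}) = (x₁x_n + 26y₁y_n, x₁y_n + y₁x_n) repeatedly.
  From (x_1, y_1) = (51, 10): x_2 = 51·51 + 26·10·10 = 5201; y_2 = 51·10 + 10·51 = 1020.
Step 3: Verify x_2² - 26·y_2² = 27050401 - 27050400 = 1 (should be 1). ✓

(x_1, y_1) = (51, 10); (x_2, y_2) = (5201, 1020).


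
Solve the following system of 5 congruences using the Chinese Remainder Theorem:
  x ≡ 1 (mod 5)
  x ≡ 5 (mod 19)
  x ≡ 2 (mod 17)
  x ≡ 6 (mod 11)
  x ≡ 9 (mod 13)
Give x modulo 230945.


Product of moduli M = 5 · 19 · 17 · 11 · 13 = 230945.
Merge one congruence at a time:
  Start: x ≡ 1 (mod 5).
  Combine with x ≡ 5 (mod 19); new modulus lcm = 95.
    Write x = 1 + 5·t and substitute into x ≡ 5 (mod 19): 5·t ≡ 5 − 1 = 4 (mod 19).
    The inverse of 5 mod 19 is 4 (since 5·4 = 20 = 1·19 + 1), so t ≡ 4·4 = 16 ≡ 16 (mod 19).
    Then x = 1 + 5·16 = 81, valid modulo lcm(5, 19) = 95: x ≡ 81 (mod 95).
  Combine with x ≡ 2 (mod 17); new modulus lcm = 1615.
    Write x = 81 + 95·t and substitute into x ≡ 2 (mod 17): 95·t ≡ 2 − 81 = -79 (mod 17).
    Reduce coefficients mod 17: 10·t ≡ 6 (mod 17).
    The inverse of 10 mod 17 is 12 (since 10·12 = 120 = 7·17 + 1), so t ≡ 12·6 = 72 ≡ 4 (mod 17).
    Then x = 81 + 95·4 = 461, valid modulo lcm(95, 17) = 1615: x ≡ 461 (mod 1615).
  Combine with x ≡ 6 (mod 11); new modulus lcm = 17765.
    Write x = 461 + 1615·t and substitute into x ≡ 6 (mod 11): 1615·t ≡ 6 − 461 = -455 (mod 11).
    Reduce coefficients mod 11: 9·t ≡ 7 (mod 11).
    The inverse of 9 mod 11 is 5 (since 9·5 = 45 = 4·11 + 1), so t ≡ 5·7 = 35 ≡ 2 (mod 11).
    Then x = 461 + 1615·2 = 3691, valid modulo lcm(1615, 11) = 17765: x ≡ 3691 (mod 17765).
  Combine with x ≡ 9 (mod 13); new modulus lcm = 230945.
    Write x = 3691 + 17765·t and substitute into x ≡ 9 (mod 13): 17765·t ≡ 9 − 3691 = -3682 (mod 13).
    Reduce coefficients mod 13: 7·t ≡ 10 (mod 13).
    The inverse of 7 mod 13 is 2 (since 7·2 = 14 = 1·13 + 1), so t ≡ 2·10 = 20 ≡ 7 (mod 13).
    Then x = 3691 + 17765·7 = 128046, valid modulo lcm(17765, 13) = 230945: x ≡ 128046 (mod 230945).
Verify against each original: 128046 mod 5 = 1, 128046 mod 19 = 5, 128046 mod 17 = 2, 128046 mod 11 = 6, 128046 mod 13 = 9.

x ≡ 128046 (mod 230945).


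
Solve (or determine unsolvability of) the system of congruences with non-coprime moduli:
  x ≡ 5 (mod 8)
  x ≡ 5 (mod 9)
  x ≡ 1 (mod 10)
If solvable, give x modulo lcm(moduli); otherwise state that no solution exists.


Moduli 8, 9, 10 are not pairwise coprime, so CRT works modulo lcm(m_i) when all pairwise compatibility conditions hold.
Pairwise compatibility: gcd(m_i, m_j) must divide a_i - a_j for every pair.
Merge one congruence at a time:
  Start: x ≡ 5 (mod 8).
  Combine with x ≡ 5 (mod 9): gcd(8, 9) = 1; 5 - 5 = 0, which IS divisible by 1, so compatible.
    Write x = 5 + 8·t and substitute into x ≡ 5 (mod 9): 8·t ≡ 5 − 5 = 0 (mod 9).
    The inverse of 8 mod 9 is 8 (since 8·8 = 64 = 7·9 + 1), so t ≡ 8·0 = 0 ≡ 0 (mod 9).
    Then x = 5 + 8·0 = 5, valid modulo lcm(8, 9) = 72: x ≡ 5 (mod 72).
  Combine with x ≡ 1 (mod 10): gcd(72, 10) = 2; 1 - 5 = -4, which IS divisible by 2, so compatible.
    Write x = 5 + 72·t and substitute into x ≡ 1 (mod 10): 72·t ≡ 1 − 5 = -4 (mod 10).
    Divide the congruence (and modulus) by g = 2: 36·t ≡ -2 (mod 5).
    Reduce coefficients mod 5: 1·t ≡ 3 (mod 5).
    So t ≡ 3 (mod 5).
    Then x = 5 + 72·3 = 221, valid modulo lcm(72, 10) = 360: x ≡ 221 (mod 360).
Verify: 221 mod 8 = 5, 221 mod 9 = 5, 221 mod 10 = 1.

x ≡ 221 (mod 360).


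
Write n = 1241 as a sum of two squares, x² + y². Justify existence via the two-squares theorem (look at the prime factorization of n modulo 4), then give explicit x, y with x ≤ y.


Step 1: Factor n = 1241 = 17 · 73.
Step 2: Check the mod-4 condition on each prime factor: 17 ≡ 1 (mod 4), exponent 1; 73 ≡ 1 (mod 4), exponent 1.
All primes ≡ 3 (mod 4) appear to even exponent (or don't appear), so by the two-squares theorem n IS expressible as a sum of two squares.
Step 3: Build a representation. Here n = 17 · 73 is a product of primes ≡ 1 (mod 4). Each prime p ≡ 1 (mod 4) is itself a sum of two squares; find a² by testing p − a² for a perfect square:
  17: 17 − 1² = 16 = 4² ⇒ 17 = 1² + 4².
  73: 73 − 1² = 72, 73 − 2² = 69, 73 − 3² = 64 = 8² ⇒ 73 = 3² + 8².
  Combine using the Brahmagupta–Fibonacci identity (a² + b²)(c² + d²) = (ac − bd)² + (ad + bc)² = (ac + bd)² + (ad − bc)²:
  17 · 73 = 1241: from (1² + 4²)(3² + 8²), take (1·3 − 4·8, 1·8 + 4·3) = (3 − 32, 8 + 12) = (-29, 20); dropping signs (only squares matter) gives (29, 20); check 29² + 20² = 841 + 400 = 1241 ✓.
Step 4: Order so x ≤ y and verify: 20² + 29² = 400 + 841 = 1241 = n. ✓

n = 1241 = 20² + 29² (one valid representation with x ≤ y).


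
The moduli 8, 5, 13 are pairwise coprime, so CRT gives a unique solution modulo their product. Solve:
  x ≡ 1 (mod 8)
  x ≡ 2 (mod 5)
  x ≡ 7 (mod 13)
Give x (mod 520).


Moduli 8, 5, 13 are pairwise coprime; by CRT there is a unique solution modulo M = 8 · 5 · 13 = 520.
Solve pairwise, accumulating the modulus:
  Start with x ≡ 1 (mod 8).
  Combine with x ≡ 2 (mod 5): since gcd(8, 5) = 1, we get a unique residue mod 40.
    Write x = 1 + 8·t and substitute into x ≡ 2 (mod 5): 8·t ≡ 2 − 1 = 1 (mod 5).
    Reduce coefficients mod 5: 3·t ≡ 1 (mod 5).
    The inverse of 3 mod 5 is 2 (since 3·2 = 6 = 1·5 + 1), so t ≡ 2·1 = 2 ≡ 2 (mod 5).
    Then x = 1 + 8·2 = 17, valid modulo lcm(8, 5) = 40: x ≡ 17 (mod 40).
  Combine with x ≡ 7 (mod 13): since gcd(40, 13) = 1, we get a unique residue mod 520.
    Write x = 17 + 40·t and substitute into x ≡ 7 (mod 13): 40·t ≡ 7 − 17 = -10 (mod 13).
    Reduce coefficients mod 13: 1·t ≡ 3 (mod 13).
    So t ≡ 3 (mod 13).
    Then x = 17 + 40·3 = 137, valid modulo lcm(40, 13) = 520: x ≡ 137 (mod 520).
Verify: 137 mod 8 = 1 ✓, 137 mod 5 = 2 ✓, 137 mod 13 = 7 ✓.

x ≡ 137 (mod 520).


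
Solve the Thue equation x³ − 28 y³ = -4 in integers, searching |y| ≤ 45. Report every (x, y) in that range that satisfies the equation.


The equation is x³ - 28y³ = -4. For fixed y, x³ = 28·y³ − 4, so a solution requires the RHS to be a perfect cube.
Strategy: iterate y from -45 to 45, compute RHS = 28·y³ − 4, and check whether it is a (positive or negative) perfect cube.
Check small values of y:
  y = 0: RHS = -4 is not a perfect cube.
  y = 1: RHS = 24 is not a perfect cube.
  y = -1: RHS = -32 is not a perfect cube.
  y = 2: RHS = 220 is not a perfect cube.
  y = -2: RHS = -228 is not a perfect cube.
  y = 3: RHS = 752 is not a perfect cube.
  y = -3: RHS = -760 is not a perfect cube.
Continuing the search up to |y| = 45 finds no solutions either.
No (x, y) in the scanned range satisfies the equation.

No integer solutions with |y| ≤ 45.


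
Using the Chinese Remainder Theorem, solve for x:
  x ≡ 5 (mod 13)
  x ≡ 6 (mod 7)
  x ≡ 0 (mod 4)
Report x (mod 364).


Moduli 13, 7, 4 are pairwise coprime; by CRT there is a unique solution modulo M = 13 · 7 · 4 = 364.
Solve pairwise, accumulating the modulus:
  Start with x ≡ 5 (mod 13).
  Combine with x ≡ 6 (mod 7): since gcd(13, 7) = 1, we get a unique residue mod 91.
    Write x = 5 + 13·t and substitute into x ≡ 6 (mod 7): 13·t ≡ 6 − 5 = 1 (mod 7).
    Reduce coefficients mod 7: 6·t ≡ 1 (mod 7).
    The inverse of 6 mod 7 is 6 (since 6·6 = 36 = 5·7 + 1), so t ≡ 6·1 = 6 ≡ 6 (mod 7).
    Then x = 5 + 13·6 = 83, valid modulo lcm(13, 7) = 91: x ≡ 83 (mod 91).
  Combine with x ≡ 0 (mod 4): since gcd(91, 4) = 1, we get a unique residue mod 364.
    Write x = 83 + 91·t and substitute into x ≡ 0 (mod 4): 91·t ≡ 0 − 83 = -83 (mod 4).
    Reduce coefficients mod 4: 3·t ≡ 1 (mod 4).
    The inverse of 3 mod 4 is 3 (since 3·3 = 9 = 2·4 + 1), so t ≡ 3·1 = 3 ≡ 3 (mod 4).
    Then x = 83 + 91·3 = 356, valid modulo lcm(91, 4) = 364: x ≡ 356 (mod 364).
Verify: 356 mod 13 = 5 ✓, 356 mod 7 = 6 ✓, 356 mod 4 = 0 ✓.

x ≡ 356 (mod 364).
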